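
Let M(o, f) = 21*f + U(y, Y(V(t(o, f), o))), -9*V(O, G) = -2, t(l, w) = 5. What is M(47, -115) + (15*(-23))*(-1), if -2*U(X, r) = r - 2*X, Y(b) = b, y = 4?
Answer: -18595/9 ≈ -2066.1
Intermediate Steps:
V(O, G) = 2/9 (V(O, G) = -⅑*(-2) = 2/9)
U(X, r) = X - r/2 (U(X, r) = -(r - 2*X)/2 = X - r/2)
M(o, f) = 35/9 + 21*f (M(o, f) = 21*f + (4 - ½*2/9) = 21*f + (4 - ⅑) = 21*f + 35/9 = 35/9 + 21*f)
M(47, -115) + (15*(-23))*(-1) = (35/9 + 21*(-115)) + (15*(-23))*(-1) = (35/9 - 2415) - 345*(-1) = -21700/9 + 345 = -18595/9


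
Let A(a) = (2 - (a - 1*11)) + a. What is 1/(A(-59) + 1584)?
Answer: 1/1597 ≈ 0.00062617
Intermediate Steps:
A(a) = 13 (A(a) = (2 - (a - 11)) + a = (2 - (-11 + a)) + a = (2 + (11 - a)) + a = (13 - a) + a = 13)
1/(A(-59) + 1584) = 1/(13 + 1584) = 1/1597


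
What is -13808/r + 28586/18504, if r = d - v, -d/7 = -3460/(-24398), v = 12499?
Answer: 1245981509669/470271175524 ≈ 2.6495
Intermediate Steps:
d = -12110/12199 (d = -(-24220)/(-24398) = -(-24220)*(-1)/24398 = -7*1730/12199 = -12110/12199 ≈ -0.99270)
r = -152487411/12199 (r = -12110/12199 - 1*12499 = -12110/12199 - 12499 = -152487411/12199 ≈ -12500.)
-13808/r + 28586/18504 = -13808/(-152487411/12199) + 28586/18504 = -13808*(-12199/152487411) + 28586*(1/18504) = 168443792/152487411 + 14293/9252 = 1245981509669/470271175524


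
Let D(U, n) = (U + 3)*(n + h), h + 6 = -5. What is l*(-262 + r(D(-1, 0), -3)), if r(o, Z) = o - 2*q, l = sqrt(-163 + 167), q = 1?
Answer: -572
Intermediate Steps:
h = -11 (h = -6 - 5 = -11)
D(U, n) = (-11 + n)*(3 + U) (D(U, n) = (U + 3)*(n - 11) = (3 + U)*(-11 + n) = (-11 + n)*(3 + U))
l = 2 (l = sqrt(4) = 2)
r(o, Z) = -2 + o (r(o, Z) = o - 2*1 = o - 2 = -2 + o)
l*(-262 + r(D(-1, 0), -3)) = 2*(-262 + (-2 + (-33 - 11*(-1) + 3*0 - 1*0))) = 2*(-262 + (-2 + (-33 + 11 + 0 + 0))) = 2*(-262 + (-2 - 22)) = 2*(-262 - 24) = 2*(-286) = -572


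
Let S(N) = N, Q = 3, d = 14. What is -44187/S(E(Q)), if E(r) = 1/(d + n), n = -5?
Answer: -397683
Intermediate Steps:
E(r) = 1/9 (E(r) = 1/(14 - 5) = 1/9)
-44187/S(E(Q)) = -44187/1/9 = -44187*9 = -397683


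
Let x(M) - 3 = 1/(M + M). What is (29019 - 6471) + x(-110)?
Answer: 4961219/220 ≈ 22551.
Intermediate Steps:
x(M) = 3 + 1/(2*M) (x(M) = 3 + 1/(M + M) = 3 + 1/(2*M))
(29019 - 6471) + x(-110) = (29019 - 6471) + (3 + (½)/(-110)) = 22548 + (3 + (½)*(-1/110)) = 22548 + (3 - 1/220) = 22548 + 659/220 = 4961219/220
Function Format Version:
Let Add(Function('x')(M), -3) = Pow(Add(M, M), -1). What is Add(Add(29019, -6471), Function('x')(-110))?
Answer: Rational(4961219, 220) ≈ 22551.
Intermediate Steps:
Function('x')(M) = Add(3, Mul(Rational(1, 2), Pow(M, -1))) (Function('x')(M) = Add(3, Pow(Add(M, M), -1)) = Add(3, Pow(Mul(2, M), -1)) = Add(3, Mul(Rational(1, 2), Pow(M, -1))))
Add(Add(29019, -6471), Function('x')(-110)) = Add(Add(29019, -6471), Add(3, Mul(Rational(1, 2), Pow(-110, -1)))) = Add(22548, Add(3, Mul(Rational(1, 2), Rational(-1, 110)))) = Add(22548, Add(3, Rational(-1, 220))) = Add(22548, Rational(659, 220)) = Rational(4961219, 220)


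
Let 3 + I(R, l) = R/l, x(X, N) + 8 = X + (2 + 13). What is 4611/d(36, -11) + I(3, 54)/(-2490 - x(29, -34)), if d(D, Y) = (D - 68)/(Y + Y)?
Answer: 576545819/181872 ≈ 3170.1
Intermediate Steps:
x(X, N) = 7 + X (x(X, N) = -8 + (X + (2 + 13)) = -8 + (X + 15) = -8 + (15 + X) = 7 + X)
d(D, Y) = (-68 + D)/(2*Y) (d(D, Y) = (-68 + D)/((2*Y)) = (-68 + D)*(1/(2*Y)) = (-68 + D)/(2*Y))
I(R, l) = -3 + R/l
4611/d(36, -11) + I(3, 54)/(-2490 - x(29, -34)) = 4611/(((1/2)*(-68 + 36)/(-11))) + (-3 + 3/54)/(-2490 - (7 + 29)) = 4611/(((1/2)*(-1/11)*(-32))) + (-3 + 3*(1/54))/(-2490 - 1*36) = 4611/(16/11) + (-3 + 1/18)/(-2490 - 36) = 4611*(11/16) - 53/18/(-2526) = 50721/16 - 53/18*(-1/2526) = 50721/16 + 53/45468 = 576545819/181872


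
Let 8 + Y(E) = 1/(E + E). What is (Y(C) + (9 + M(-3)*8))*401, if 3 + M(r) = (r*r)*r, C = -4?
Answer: -767113/8 ≈ -95889.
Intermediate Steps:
M(r) = -3 + r³ (M(r) = -3 + (r*r)*r = -3 + r²*r = -3 + r³)
Y(E) = -8 + 1/(2*E) (Y(E) = -8 + 1/(E + E) = -8 + 1/(2*E))
(Y(C) + (9 + M(-3)*8))*401 = ((-8 + (½)/(-4)) + (9 + (-3 + (-3)³)*8))*401 = ((-8 + (½)*(-¼)) + (9 + (-3 - 27)*8))*401 = ((-8 - ⅛) + (9 - 30*8))*401 = (-65/8 + (9 - 240))*401 = (-65/8 - 231)*401 = -1913/8*401 = -767113/8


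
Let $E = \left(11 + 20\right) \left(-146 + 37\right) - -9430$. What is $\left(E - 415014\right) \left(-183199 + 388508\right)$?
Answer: $-83963784567$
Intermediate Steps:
$E = 6051$ ($E = 31 \left(-109\right) + 9430 = -3379 + 9430 = 6051$)
$\left(E - 415014\right) \left(-183199 + 388508\right) = \left(6051 - 415014\right) \left(-183199 + 388508\right) = \left(-408963\right) 205309 = -83963784567$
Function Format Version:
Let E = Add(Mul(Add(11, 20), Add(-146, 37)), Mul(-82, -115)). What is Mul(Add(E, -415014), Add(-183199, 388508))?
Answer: -83963784567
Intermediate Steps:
E = 6051 (E = Add(Mul(31, -109), 9430) = Add(-3379, 9430) = 6051)
Mul(Add(E, -415014), Add(-183199, 388508)) = Mul(Add(6051, -415014), Add(-183199, 388508)) = Mul(-408963, 205309) = -83963784567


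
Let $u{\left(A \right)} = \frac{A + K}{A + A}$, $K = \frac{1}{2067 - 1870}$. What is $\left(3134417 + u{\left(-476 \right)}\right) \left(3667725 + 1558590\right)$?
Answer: $\frac{3072243258281513985}{187544} \approx 1.6381 \cdot 10^{13}$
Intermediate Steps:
$K = \frac{1}{197} \approx 0.0050761$
$u{\left(A \right)} = \frac{\frac{1}{197} + A}{2 A}$ ($u{\left(A \right)} = \frac{A + \frac{1}{197}}{A + A} = \frac{\frac{1}{197} + A}{2 A}$)
$\left(3134417 + u{\left(-476 \right)}\right) \left(3667725 + 1558590\right) = \left(3134417 + \frac{1 + 197 \left(-476\right)}{394 \left(-476\right)}\right) \left(3667725 + 1558590\right) = \left(3134417 + \frac{1}{394} \left(- \frac{1}{476}\right) \left(1 - 93772\right)\right) 5226315 = \left(3134417 + \frac{1}{394} \left(- \frac{1}{476}\right) \left(-93771\right)\right) 5226315 = \left(3134417 + \frac{93771}{187544}\right) 5226315 = \frac{587841195619}{187544} \cdot 5226315 = \frac{3072243258281513985}{187544}$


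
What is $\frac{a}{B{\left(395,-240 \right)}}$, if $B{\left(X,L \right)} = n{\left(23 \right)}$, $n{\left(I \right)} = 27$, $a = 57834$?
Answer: $2142$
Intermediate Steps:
$B{\left(X,L \right)} = 27$
$\frac{a}{B{\left(395,-240 \right)}} = \frac{57834}{27} = 57834 \cdot \frac{1}{27} = 2142$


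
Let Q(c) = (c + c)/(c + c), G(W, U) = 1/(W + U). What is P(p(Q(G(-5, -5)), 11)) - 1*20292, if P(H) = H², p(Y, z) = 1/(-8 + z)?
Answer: -182627/9 ≈ -20292.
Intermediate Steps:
G(W, U) = 1/(U + W)
Q(c) = 1 (Q(c) = (2*c)/((2*c)) = (2*c)*(1/(2*c)) = 1)
P(p(Q(G(-5, -5)), 11)) - 1*20292 = (1/(-8 + 11))² - 1*20292 = (1/3)² - 20292 = (⅓)² - 20292 = ⅑ - 20292 = -182627/9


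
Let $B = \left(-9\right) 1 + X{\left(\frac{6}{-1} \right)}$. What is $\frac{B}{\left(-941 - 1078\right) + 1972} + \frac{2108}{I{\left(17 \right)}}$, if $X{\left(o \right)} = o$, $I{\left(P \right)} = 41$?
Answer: $\frac{99691}{1927} \approx 51.734$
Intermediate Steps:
$B = -15$ ($B = \left(-9\right) 1 + \frac{6}{-1} = -9 + 6 \left(-1\right) = -9 - 6 = -15$)
$\frac{B}{\left(-941 - 1078\right) + 1972} + \frac{2108}{I{\left(17 \right)}} = - \frac{15}{\left(-941 - 1078\right) + 1972} + \frac{2108}{41} = - \frac{15}{-2019 + 1972} + 2108 \cdot \frac{1}{41} = - \frac{15}{-47} + \frac{2108}{41} = \left(-15\right) \left(- \frac{1}{47}\right) + \frac{2108}{41} = \frac{15}{47} + \frac{2108}{41} = \frac{99691}{1927}$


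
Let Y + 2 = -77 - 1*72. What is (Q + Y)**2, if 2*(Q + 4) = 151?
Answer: 25281/4 ≈ 6320.3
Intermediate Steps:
Y = -151 (Y = -2 + (-77 - 1*72) = -2 + (-77 - 72) = -2 - 149 = -151)
Q = 143/2 (Q = -4 + (1/2)*151 = -4 + 151/2 = 143/2 ≈ 71.500)
(Q + Y)**2 = (143/2 - 151)**2 = (-159/2)**2 = 25281/4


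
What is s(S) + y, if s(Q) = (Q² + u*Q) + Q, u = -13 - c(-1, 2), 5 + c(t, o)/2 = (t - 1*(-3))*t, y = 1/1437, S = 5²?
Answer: 969976/1437 ≈ 675.00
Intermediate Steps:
S = 25
y = 1/1437 ≈ 0.00069589
c(t, o) = -10 + 2*t*(3 + t) (c(t, o) = -10 + 2*((t - 1*(-3))*t) = -10 + 2*((t + 3)*t) = -10 + 2*((3 + t)*t) = -10 + 2*(t*(3 + t)) = -10 + 2*t*(3 + t))
u = 1 (u = -13 - (-10 + 2*(-1)² + 6*(-1)) = -13 - (-10 + 2*1 - 6) = -13 - (-10 + 2 - 6) = -13 - 1*(-14) = -13 + 14 = 1)
s(Q) = Q² + 2*Q (s(Q) = (Q² + 1*Q) + Q = (Q² + Q) + Q = (Q + Q²) + Q = Q² + 2*Q)
s(S) + y = 25*(2 + 25) + 1/1437 = 25*27 + 1/1437 = 675 + 1/1437 = 969976/1437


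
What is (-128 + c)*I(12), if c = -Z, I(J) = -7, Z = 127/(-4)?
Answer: 2695/4 ≈ 673.75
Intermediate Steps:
Z = -127/4 (Z = 127*(-1/4) = -127/4 ≈ -31.750)
c = 127/4 (c = -1*(-127/4) = 127/4 ≈ 31.750)
(-128 + c)*I(12) = (-128 + 127/4)*(-7) = -385/4*(-7) = 2695/4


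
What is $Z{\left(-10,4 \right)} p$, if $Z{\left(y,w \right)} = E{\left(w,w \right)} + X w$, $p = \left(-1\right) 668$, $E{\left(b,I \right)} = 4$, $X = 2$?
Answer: $-8016$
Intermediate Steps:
$p = -668$
$Z{\left(y,w \right)} = 4 + 2 w$
$Z{\left(-10,4 \right)} p = \left(4 + 2 \cdot 4\right) \left(-668\right) = \left(4 + 8\right) \left(-668\right) = 12 \left(-668\right) = -8016$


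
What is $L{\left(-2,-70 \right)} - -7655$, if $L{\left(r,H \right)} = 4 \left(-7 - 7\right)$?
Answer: $7599$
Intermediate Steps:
$L{\left(r,H \right)} = -56$ ($L{\left(r,H \right)} = 4 \left(-14\right) = -56$)
$L{\left(-2,-70 \right)} - -7655 = -56 - -7655 = -56 + 7655 = 7599$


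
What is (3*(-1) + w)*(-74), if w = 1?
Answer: 148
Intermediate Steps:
(3*(-1) + w)*(-74) = (3*(-1) + 1)*(-74) = (-3 + 1)*(-74) = -2*(-74) = 148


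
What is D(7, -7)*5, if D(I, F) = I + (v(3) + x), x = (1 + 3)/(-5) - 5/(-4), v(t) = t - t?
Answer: 149/4 ≈ 37.250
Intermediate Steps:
v(t) = 0
x = 9/20 (x = 4*(-⅕) - 5*(-¼) = -⅘ + 5/4 = 9/20 ≈ 0.45000)
D(I, F) = 9/20 + I (D(I, F) = I + (0 + 9/20) = I + 9/20 = 9/20 + I)
D(7, -7)*5 = (9/20 + 7)*5 = (149/20)*5 = 149/4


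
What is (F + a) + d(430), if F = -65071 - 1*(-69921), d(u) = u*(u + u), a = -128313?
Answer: 246337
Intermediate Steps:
d(u) = 2*u² (d(u) = u*(2*u) = 2*u²)
F = 4850 (F = -65071 + 69921 = 4850)
(F + a) + d(430) = (4850 - 128313) + 2*430² = -123463 + 2*184900 = -123463 + 369800 = 246337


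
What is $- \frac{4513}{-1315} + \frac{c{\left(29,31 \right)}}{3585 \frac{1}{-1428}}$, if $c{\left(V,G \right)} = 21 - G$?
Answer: $\frac{2330487}{314285} \approx 7.4152$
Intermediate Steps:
$- \frac{4513}{-1315} + \frac{c{\left(29,31 \right)}}{3585 \frac{1}{-1428}} = - \frac{4513}{-1315} + \frac{21 - 31}{3585 \frac{1}{-1428}} = \left(-4513\right) \left(- \frac{1}{1315}\right) + \frac{21 - 31}{3585 \left(- \frac{1}{1428}\right)} = \frac{4513}{1315} - \frac{10}{- \frac{1195}{476}} = \frac{4513}{1315} - - \frac{952}{239} = \frac{4513}{1315} + \frac{952}{239} = \frac{2330487}{314285}$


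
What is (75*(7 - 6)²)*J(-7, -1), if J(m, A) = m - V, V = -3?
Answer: -300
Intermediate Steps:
J(m, A) = 3 + m (J(m, A) = m - 1*(-3) = m + 3 = 3 + m)
(75*(7 - 6)²)*J(-7, -1) = (75*(7 - 6)²)*(3 - 7) = (75*1²)*(-4) = (75*1)*(-4) = 75*(-4) = -300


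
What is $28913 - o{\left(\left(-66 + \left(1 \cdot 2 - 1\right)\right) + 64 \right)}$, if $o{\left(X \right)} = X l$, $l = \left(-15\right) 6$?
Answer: $28823$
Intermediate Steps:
$l = -90$
$o{\left(X \right)} = - 90 X$ ($o{\left(X \right)} = X \left(-90\right) = - 90 X$)
$28913 - o{\left(\left(-66 + \left(1 \cdot 2 - 1\right)\right) + 64 \right)} = 28913 - - 90 \left(\left(-66 + \left(1 \cdot 2 - 1\right)\right) + 64\right) = 28913 - - 90 \left(\left(-66 + \left(2 - 1\right)\right) + 64\right) = 28913 - - 90 \left(\left(-66 + 1\right) + 64\right) = 28913 - - 90 \left(-65 + 64\right) = 28913 - \left(-90\right) \left(-1\right) = 28913 - 90 = 28823$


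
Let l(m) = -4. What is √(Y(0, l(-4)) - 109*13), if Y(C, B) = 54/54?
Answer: 2*I*√354 ≈ 37.63*I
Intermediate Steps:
Y(C, B) = 1 (Y(C, B) = 54*(1/54) = 1)
√(Y(0, l(-4)) - 109*13) = √(1 - 109*13) = √(1 - 1417) = √(-1416) = 2*I*√354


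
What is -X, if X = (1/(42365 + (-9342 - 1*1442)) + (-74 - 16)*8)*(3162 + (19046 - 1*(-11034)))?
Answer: 68715200018/2871 ≈ 2.3934e+7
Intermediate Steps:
X = -68715200018/2871 (X = (1/(42365 + (-9342 - 1442)) - 90*8)*(3162 + (19046 + 11034)) = (1/(42365 - 10784) - 720)*(3162 + 30080) = (1/31581 - 720)*33242 = -22738319/31581*33242 = -68715200018/2871 ≈ -2.3934e+7)
-X = -1*(-68715200018/2871) = 68715200018/2871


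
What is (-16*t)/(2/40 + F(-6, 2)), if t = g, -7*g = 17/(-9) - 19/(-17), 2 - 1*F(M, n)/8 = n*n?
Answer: 37760/341649 ≈ 0.11052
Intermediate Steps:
F(M, n) = 16 - 8*n**2 (F(M, n) = 16 - 8*n*n = 16 - 8*n**2)
g = 118/1071 (g = -(17/(-9) - 19/(-17))/7 = -(17*(-1/9) - 19*(-1/17))/7 = -(-17/9 + 19/17)/7 = -1/7*(-118/153) = 118/1071 ≈ 0.11018)
t = 118/1071 ≈ 0.11018
(-16*t)/(2/40 + F(-6, 2)) = (-16*118/1071)/(2/40 + (16 - 8*2**2)) = -1888/(1071*(2*(1/40) + (16 - 8*4))) = -1888/(1071*(1/20 + (16 - 32))) = -1888/(1071*(1/20 - 16)) = -1888/(1071*(-319/20)) = -1888/1071*(-20/319) = 37760/341649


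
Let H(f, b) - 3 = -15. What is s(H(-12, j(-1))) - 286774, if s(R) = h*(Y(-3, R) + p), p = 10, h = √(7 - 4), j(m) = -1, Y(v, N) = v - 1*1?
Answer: -286774 + 6*√3 ≈ -2.8676e+5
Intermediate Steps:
Y(v, N) = -1 + v (Y(v, N) = v - 1 = -1 + v)
h = √3 ≈ 1.7320
H(f, b) = -12 (H(f, b) = 3 - 15 = -12)
s(R) = 6*√3 (s(R) = √3*((-1 - 3) + 10) = √3*(-4 + 10) = √3*6 = 6*√3)
s(H(-12, j(-1))) - 286774 = 6*√3 - 286774 = -286774 + 6*√3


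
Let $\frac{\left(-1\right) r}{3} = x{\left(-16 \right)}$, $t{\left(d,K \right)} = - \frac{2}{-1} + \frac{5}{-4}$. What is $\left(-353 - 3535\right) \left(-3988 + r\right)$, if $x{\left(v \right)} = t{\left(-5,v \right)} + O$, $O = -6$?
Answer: $15444108$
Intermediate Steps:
$t{\left(d,K \right)} = \frac{3}{4}$ ($t{\left(d,K \right)} = \left(-2\right) \left(-1\right) + 5 \left(- \frac{1}{4}\right) = 2 - \frac{5}{4} = \frac{3}{4}$)
$x{\left(v \right)} = - \frac{21}{4}$ ($x{\left(v \right)} = \frac{3}{4} - 6 = - \frac{21}{4}$)
$r = \frac{63}{4}$ ($r = \left(-3\right) \left(- \frac{21}{4}\right) = \frac{63}{4} \approx 15.75$)
$\left(-353 - 3535\right) \left(-3988 + r\right) = \left(-353 - 3535\right) \left(-3988 + \frac{63}{4}\right) = \left(-3888\right) \left(- \frac{15889}{4}\right) = 15444108$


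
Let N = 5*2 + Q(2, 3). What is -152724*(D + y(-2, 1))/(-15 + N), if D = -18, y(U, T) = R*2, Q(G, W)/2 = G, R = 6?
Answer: -916344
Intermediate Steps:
Q(G, W) = 2*G
y(U, T) = 12 (y(U, T) = 6*2 = 12)
N = 14 (N = 5*2 + 2*2 = 10 + 4 = 14)
-152724*(D + y(-2, 1))/(-15 + N) = -152724*(-18 + 12)/(-15 + 14) = -152724*(-6/(-1)) = -152724*(-6*(-1)) = -152724*6 = -534*1716 = -916344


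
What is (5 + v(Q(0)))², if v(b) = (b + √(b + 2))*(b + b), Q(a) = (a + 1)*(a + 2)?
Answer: 441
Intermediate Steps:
Q(a) = (1 + a)*(2 + a)
v(b) = 2*b*(b + √(2 + b)) (v(b) = (b + √(2 + b))*(2*b) = 2*b*(b + √(2 + b)))
(5 + v(Q(0)))² = (5 + 2*(2 + 0² + 3*0)*((2 + 0² + 3*0) + √(2 + (2 + 0² + 3*0))))² = (5 + 2*(2 + 0 + 0)*((2 + 0 + 0) + √(2 + (2 + 0 + 0))))² = (5 + 2*2*(2 + √(2 + 2)))² = (5 + 2*2*(2 + √4))² = (5 + 2*2*(2 + 2))² = (5 + 2*2*4)² = (5 + 16)² = 21² = 441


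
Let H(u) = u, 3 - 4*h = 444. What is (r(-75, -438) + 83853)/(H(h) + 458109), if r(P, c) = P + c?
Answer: 7408/40711 ≈ 0.18197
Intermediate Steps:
h = -441/4 (h = ¾ - ¼*444 = ¾ - 111 = -441/4 ≈ -110.25)
(r(-75, -438) + 83853)/(H(h) + 458109) = ((-75 - 438) + 83853)/(-441/4 + 458109) = (-513 + 83853)/(1831995/4) = 83340*(4/1831995) = 7408/40711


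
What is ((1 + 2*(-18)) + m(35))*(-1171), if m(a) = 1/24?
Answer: 982469/24 ≈ 40936.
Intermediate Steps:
m(a) = 1/24
((1 + 2*(-18)) + m(35))*(-1171) = ((1 + 2*(-18)) + 1/24)*(-1171) = ((1 - 36) + 1/24)*(-1171) = (-35 + 1/24)*(-1171) = -839/24*(-1171) = 982469/24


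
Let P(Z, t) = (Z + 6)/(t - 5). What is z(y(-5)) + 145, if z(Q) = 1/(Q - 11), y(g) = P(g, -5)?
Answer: 16085/111 ≈ 144.91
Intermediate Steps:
P(Z, t) = (6 + Z)/(-5 + t)
y(g) = -⅗ - g/10 (y(g) = (6 + g)/(-5 - 5) = (6 + g)/(-10) = -(6 + g)/10 = -⅗ - g/10)
z(Q) = 1/(-11 + Q)
z(y(-5)) + 145 = 1/(-11 + (-⅗ - ⅒*(-5))) + 145 = 1/(-11 + (-⅗ + ½)) + 145 = 1/(-11 - ⅒) + 145 = 1/(-111/10) + 145 = -10/111 + 145 = 16085/111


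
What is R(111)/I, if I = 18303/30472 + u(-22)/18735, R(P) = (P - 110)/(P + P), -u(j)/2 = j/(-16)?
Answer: 95148820/12684447559 ≈ 0.0075012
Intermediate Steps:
u(j) = j/8 (u(j) = -2*j/(-16) = -2*j*(-1)/16 = -(-1)*j/8 = j/8)
R(P) = (-110 + P)/(2*P) (R(P) = (-110 + P)/((2*P)) = (-110 + P)*(1/(2*P)) = (-110 + P)/(2*P))
I = 342822907/570892920 (I = 18303/30472 + ((⅛)*(-22))/18735 = 18303*(1/30472) - 11/4*1/18735 = 18303/30472 - 11/74940 = 342822907/570892920 ≈ 0.60050)
R(111)/I = ((½)*(-110 + 111)/111)/(342822907/570892920) = ((½)*(1/111)*1)*(570892920/342822907) = (1/222)*(570892920/342822907) = 95148820/12684447559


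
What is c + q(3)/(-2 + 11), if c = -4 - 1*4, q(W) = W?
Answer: -23/3 ≈ -7.6667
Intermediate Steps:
c = -8 (c = -4 - 4 = -8)
c + q(3)/(-2 + 11) = -8 + 3/(-2 + 11) = -8 + 3/9 = -8 + 3*(⅑) = -8 + ⅓ = -23/3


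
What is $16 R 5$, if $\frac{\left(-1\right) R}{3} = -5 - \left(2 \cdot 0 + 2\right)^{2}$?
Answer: $2160$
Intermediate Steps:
$R = 27$ ($R = - 3 \left(-5 - \left(2 \cdot 0 + 2\right)^{2}\right) = - 3 \left(-5 - \left(0 + 2\right)^{2}\right) = - 3 \left(-5 - 2^{2}\right) = - 3 \left(-5 - 4\right) = \left(-3\right) \left(-9\right) = 27$)
$16 R 5 = 16 \cdot 27 \cdot 5 = 432 \cdot 5 = 2160$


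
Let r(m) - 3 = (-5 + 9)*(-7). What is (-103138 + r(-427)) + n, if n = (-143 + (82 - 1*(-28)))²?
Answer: -102074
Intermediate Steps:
n = 1089 (n = (-143 + (82 + 28))² = (-143 + 110)² = (-33)² = 1089)
r(m) = -25 (r(m) = 3 + (-5 + 9)*(-7) = 3 + 4*(-7) = 3 - 28 = -25)
(-103138 + r(-427)) + n = (-103138 - 25) + 1089 = -103163 + 1089 = -102074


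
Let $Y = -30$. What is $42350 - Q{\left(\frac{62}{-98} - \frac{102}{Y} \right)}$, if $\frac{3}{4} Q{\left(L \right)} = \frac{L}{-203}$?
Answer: $\frac{2106278154}{49735} \approx 42350.0$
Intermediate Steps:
$Q{\left(L \right)} = - \frac{4 L}{609}$ ($Q{\left(L \right)} = \frac{4 \frac{L}{-203}}{3} = \frac{4 L \left(- \frac{1}{203}\right)}{3} = \frac{4 \left(- \frac{L}{203}\right)}{3} = - \frac{4 L}{609}$)
$42350 - Q{\left(\frac{62}{-98} - \frac{102}{Y} \right)} = 42350 - - \frac{4 \left(\frac{62}{-98} - \frac{102}{-30}\right)}{609} = 42350 - - \frac{4 \left(62 \left(- \frac{1}{98}\right) - - \frac{17}{5}\right)}{609} = 42350 - - \frac{4 \left(- \frac{31}{49} + \frac{17}{5}\right)}{609} = 42350 - \left(- \frac{4}{609}\right) \frac{678}{245} = 42350 - - \frac{904}{49735} = 42350 + \frac{904}{49735} = \frac{2106278154}{49735}$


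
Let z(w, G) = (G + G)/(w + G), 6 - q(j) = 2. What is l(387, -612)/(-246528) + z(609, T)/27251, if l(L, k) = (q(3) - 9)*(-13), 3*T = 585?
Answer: -110665945/450115013376 ≈ -0.00024586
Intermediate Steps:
q(j) = 4 (q(j) = 6 - 1*2 = 6 - 2 = 4)
T = 195 (T = (⅓)*585 = 195)
z(w, G) = 2*G/(G + w) (z(w, G) = (2*G)/(G + w) = 2*G/(G + w))
l(L, k) = 65 (l(L, k) = (4 - 9)*(-13) = -5*(-13) = 65)
l(387, -612)/(-246528) + z(609, T)/27251 = 65/(-246528) + (2*195/(195 + 609))/27251 = 65*(-1/246528) + (2*195/804)*(1/27251) = -65/246528 + (2*195*(1/804))*(1/27251) = -65/246528 + (65/134)*(1/27251) = -65/246528 + 65/3651634 = -110665945/450115013376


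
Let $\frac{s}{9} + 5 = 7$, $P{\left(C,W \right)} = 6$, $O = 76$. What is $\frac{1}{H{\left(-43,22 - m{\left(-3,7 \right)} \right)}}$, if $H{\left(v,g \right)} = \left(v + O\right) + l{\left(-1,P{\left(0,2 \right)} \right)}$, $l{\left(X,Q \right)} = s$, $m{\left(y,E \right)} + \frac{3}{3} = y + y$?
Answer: $\frac{1}{51} \approx 0.019608$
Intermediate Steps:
$m{\left(y,E \right)} = -1 + 2 y$ ($m{\left(y,E \right)} = -1 + \left(y + y\right) = -1 + 2 y$)
$s = 18$ ($s = -45 + 9 \cdot 7 = -45 + 63 = 18$)
$l{\left(X,Q \right)} = 18$
$H{\left(v,g \right)} = 94 + v$ ($H{\left(v,g \right)} = \left(v + 76\right) + 18 = \left(76 + v\right) + 18 = 94 + v$)
$\frac{1}{H{\left(-43,22 - m{\left(-3,7 \right)} \right)}} = \frac{1}{94 - 43} = \frac{1}{51}$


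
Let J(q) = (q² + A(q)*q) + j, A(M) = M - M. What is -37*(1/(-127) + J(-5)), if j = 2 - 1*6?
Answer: -98642/127 ≈ -776.71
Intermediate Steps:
A(M) = 0
j = -4 (j = 2 - 6 = -4)
J(q) = -4 + q² (J(q) = (q² + 0*q) - 4 = (q² + 0) - 4 = q² - 4 = -4 + q²)
-37*(1/(-127) + J(-5)) = -37*(1/(-127) + (-4 + (-5)²)) = -37*(-1/127 + (-4 + 25)) = -37*(-1/127 + 21) = -37*2666/127 = -98642/127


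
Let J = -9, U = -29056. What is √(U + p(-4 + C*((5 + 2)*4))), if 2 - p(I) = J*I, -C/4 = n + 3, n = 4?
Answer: I*√36146 ≈ 190.12*I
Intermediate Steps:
C = -28 (C = -4*(4 + 3) = -4*7 = -28)
p(I) = 2 + 9*I (p(I) = 2 - (-9)*I = 2 + 9*I)
√(U + p(-4 + C*((5 + 2)*4))) = √(-29056 + (2 + 9*(-4 - 28*(5 + 2)*4))) = √(-29056 + (2 + 9*(-4 - 196*4))) = √(-29056 + (2 + 9*(-4 - 28*28))) = √(-29056 + (2 + 9*(-4 - 784))) = √(-29056 + (2 + 9*(-788))) = √(-29056 + (2 - 7092)) = √(-29056 - 7090) = √(-36146) = I*√36146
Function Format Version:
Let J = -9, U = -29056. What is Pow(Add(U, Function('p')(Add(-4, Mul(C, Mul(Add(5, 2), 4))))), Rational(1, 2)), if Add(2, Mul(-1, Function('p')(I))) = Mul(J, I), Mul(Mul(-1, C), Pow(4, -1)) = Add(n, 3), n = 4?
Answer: Mul(I, Pow(36146, Rational(1, 2))) ≈ Mul(190.12, I)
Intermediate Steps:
C = -28 (C = Mul(-4, Add(4, 3)) = Mul(-4, 7) = -28)
Function('p')(I) = Add(2, Mul(9, I)) (Function('p')(I) = Add(2, Mul(-1, Mul(-9, I))) = Add(2, Mul(9, I)))
Pow(Add(U, Function('p')(Add(-4, Mul(C, Mul(Add(5, 2), 4))))), Rational(1, 2)) = Pow(Add(-29056, Add(2, Mul(9, Add(-4, Mul(-28, Mul(Add(5, 2), 4)))))), Rational(1, 2)) = Pow(Add(-29056, Add(2, Mul(9, Add(-4, Mul(-28, Mul(7, 4)))))), Rational(1, 2)) = Pow(Add(-29056, Add(2, Mul(9, Add(-4, Mul(-28, 28))))), Rational(1, 2)) = Pow(Add(-29056, Add(2, Mul(9, Add(-4, -784)))), Rational(1, 2)) = Pow(Add(-29056, Add(2, Mul(9, -788))), Rational(1, 2)) = Pow(Add(-29056, Add(2, -7092)), Rational(1, 2)) = Pow(Add(-29056, -7090), Rational(1, 2)) = Pow(-36146, Rational(1, 2)) = Mul(I, Pow(36146, Rational(1, 2)))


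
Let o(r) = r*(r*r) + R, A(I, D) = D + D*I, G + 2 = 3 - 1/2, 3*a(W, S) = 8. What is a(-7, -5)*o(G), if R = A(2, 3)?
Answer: 73/3 ≈ 24.333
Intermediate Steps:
a(W, S) = 8/3 (a(W, S) = (⅓)*8 = 8/3)
G = ½ (G = -2 + (3 - 1/2) = -2 + (3 - 1*½) = -2 + (3 - ½) = -2 + 5/2 = ½ ≈ 0.50000)
R = 9 (R = 3*(1 + 2) = 3*3 = 9)
o(r) = 9 + r³ (o(r) = r*(r*r) + 9 = r*r² + 9 = r³ + 9 = 9 + r³)
a(-7, -5)*o(G) = 8*(9 + (½)³)/3 = 8*(9 + ⅛)/3 = (8/3)*(73/8) = 73/3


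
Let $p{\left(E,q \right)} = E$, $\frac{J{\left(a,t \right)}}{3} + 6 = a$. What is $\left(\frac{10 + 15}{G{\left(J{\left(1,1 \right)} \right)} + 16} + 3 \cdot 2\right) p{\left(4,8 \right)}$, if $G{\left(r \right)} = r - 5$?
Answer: $-1$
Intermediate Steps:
$J{\left(a,t \right)} = -18 + 3 a$
$G{\left(r \right)} = -5 + r$
$\left(\frac{10 + 15}{G{\left(J{\left(1,1 \right)} \right)} + 16} + 3 \cdot 2\right) p{\left(4,8 \right)} = \left(\frac{10 + 15}{\left(-5 + \left(-18 + 3 \cdot 1\right)\right) + 16} + 3 \cdot 2\right) 4 = \left(\frac{25}{\left(-5 + \left(-18 + 3\right)\right) + 16} + 6\right) 4 = \left(\frac{25}{\left(-5 - 15\right) + 16} + 6\right) 4 = \left(\frac{25}{-20 + 16} + 6\right) 4 = \left(\frac{25}{-4} + 6\right) 4 = \left(25 \left(- \frac{1}{4}\right) + 6\right) 4 = \left(- \frac{25}{4} + 6\right) 4 = \left(- \frac{1}{4}\right) 4 = -1$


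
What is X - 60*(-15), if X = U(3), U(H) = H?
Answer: 903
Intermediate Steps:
X = 3
X - 60*(-15) = 3 - 60*(-15) = 3 + 900 = 903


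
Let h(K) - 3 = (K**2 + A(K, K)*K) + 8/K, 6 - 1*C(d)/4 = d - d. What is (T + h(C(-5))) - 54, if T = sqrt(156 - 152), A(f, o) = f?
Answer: 3310/3 ≈ 1103.3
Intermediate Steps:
T = 2 (T = sqrt(4) = 2)
C(d) = 24 (C(d) = 24 - 4*(d - d) = 24 - 4*0 = 24 + 0 = 24)
h(K) = 3 + 2*K**2 + 8/K (h(K) = 3 + ((K**2 + K*K) + 8/K) = 3 + ((K**2 + K**2) + 8/K) = 3 + (2*K**2 + 8/K) = 3 + 2*K**2 + 8/K)
(T + h(C(-5))) - 54 = (2 + (3 + 2*24**2 + 8/24)) - 54 = (2 + (3 + 2*576 + 8*(1/24))) - 54 = (2 + (3 + 1152 + 1/3)) - 54 = (2 + 3466/3) - 54 = 3472/3 - 54 = 3310/3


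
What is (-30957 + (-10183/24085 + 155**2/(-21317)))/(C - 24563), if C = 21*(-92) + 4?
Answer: 15894736950501/13601007762995 ≈ 1.1686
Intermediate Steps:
C = -1928 (C = -1932 + 4 = -1928)
(-30957 + (-10183/24085 + 155**2/(-21317)))/(C - 24563) = (-30957 + (-10183/24085 + 155**2/(-21317)))/(-1928 - 24563) = (-30957 + (-10183*1/24085 + 24025*(-1/21317)))/(-26491) = (-30957 + (-10183/24085 - 24025/21317))*(-1/26491) = (-30957 - 795713136/513419945)*(-1/26491) = -15894736950501/513419945*(-1/26491) = 15894736950501/13601007762995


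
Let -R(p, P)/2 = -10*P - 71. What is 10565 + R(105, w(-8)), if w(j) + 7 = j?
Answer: 10407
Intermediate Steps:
w(j) = -7 + j
R(p, P) = 142 + 20*P (R(p, P) = -2*(-10*P - 71) = -2*(-71 - 10*P) = 142 + 20*P)
10565 + R(105, w(-8)) = 10565 + (142 + 20*(-7 - 8)) = 10565 + (142 + 20*(-15)) = 10565 + (142 - 300) = 10565 - 158 = 10407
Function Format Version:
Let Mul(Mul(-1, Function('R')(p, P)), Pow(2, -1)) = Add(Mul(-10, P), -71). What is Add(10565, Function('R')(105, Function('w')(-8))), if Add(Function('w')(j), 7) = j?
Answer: 10407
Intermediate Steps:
Function('w')(j) = Add(-7, j)
Function('R')(p, P) = Add(142, Mul(20, P)) (Function('R')(p, P) = Mul(-2, Add(Mul(-10, P), -71)) = Mul(-2, Add(-71, Mul(-10, P))) = Add(142, Mul(20, P)))
Add(10565, Function('R')(105, Function('w')(-8))) = Add(10565, Add(142, Mul(20, Add(-7, -8)))) = Add(10565, Add(142, Mul(20, -15))) = Add(10565, Add(142, -300)) = Add(10565, -158) = 10407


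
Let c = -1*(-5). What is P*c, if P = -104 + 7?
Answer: -485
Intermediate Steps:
c = 5
P = -97
P*c = -97*5 = -485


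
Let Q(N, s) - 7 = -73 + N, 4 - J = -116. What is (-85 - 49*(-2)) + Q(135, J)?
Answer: 82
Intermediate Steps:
J = 120 (J = 4 - 1*(-116) = 4 + 116 = 120)
Q(N, s) = -66 + N (Q(N, s) = 7 + (-73 + N) = -66 + N)
(-85 - 49*(-2)) + Q(135, J) = (-85 - 49*(-2)) + (-66 + 135) = (-85 + 98) + 69 = 13 + 69 = 82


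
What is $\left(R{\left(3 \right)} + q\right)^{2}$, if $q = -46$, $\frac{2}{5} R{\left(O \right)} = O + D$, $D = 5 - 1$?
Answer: $\frac{3249}{4} \approx 812.25$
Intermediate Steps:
$D = 4$
$R{\left(O \right)} = 10 + \frac{5 O}{2}$ ($R{\left(O \right)} = \frac{5 \left(O + 4\right)}{2} = \frac{5 \left(4 + O\right)}{2} = 10 + \frac{5 O}{2}$)
$\left(R{\left(3 \right)} + q\right)^{2} = \left(\left(10 + \frac{5}{2} \cdot 3\right) - 46\right)^{2} = \left(\left(10 + \frac{15}{2}\right) - 46\right)^{2} = \left(\frac{35}{2} - 46\right)^{2} = \left(- \frac{57}{2}\right)^{2} = \frac{3249}{4}$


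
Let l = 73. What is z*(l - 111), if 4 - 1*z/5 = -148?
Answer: -28880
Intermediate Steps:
z = 760 (z = 20 - 5*(-148) = 20 + 740 = 760)
z*(l - 111) = 760*(73 - 111) = 760*(-38) = -28880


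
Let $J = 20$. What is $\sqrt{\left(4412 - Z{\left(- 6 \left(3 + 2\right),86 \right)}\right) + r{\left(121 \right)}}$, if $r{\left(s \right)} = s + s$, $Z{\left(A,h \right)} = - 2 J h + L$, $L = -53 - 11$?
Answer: $\sqrt{8158} \approx 90.322$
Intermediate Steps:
$L = -64$
$Z{\left(A,h \right)} = -64 - 40 h$ ($Z{\left(A,h \right)} = \left(-2\right) 20 h - 64 = - 40 h - 64 = -64 - 40 h$)
$r{\left(s \right)} = 2 s$
$\sqrt{\left(4412 - Z{\left(- 6 \left(3 + 2\right),86 \right)}\right) + r{\left(121 \right)}} = \sqrt{\left(4412 - \left(-64 - 3440\right)\right) + 2 \cdot 121} = \sqrt{\left(4412 - \left(-64 - 3440\right)\right) + 242} = \sqrt{\left(4412 - -3504\right) + 242} = \sqrt{\left(4412 + 3504\right) + 242} = \sqrt{7916 + 242} = \sqrt{8158}$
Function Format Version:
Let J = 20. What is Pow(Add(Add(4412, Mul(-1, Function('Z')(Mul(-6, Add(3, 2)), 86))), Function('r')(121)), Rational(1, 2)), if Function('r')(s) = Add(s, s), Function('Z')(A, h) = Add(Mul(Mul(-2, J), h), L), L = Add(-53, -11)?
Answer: Pow(8158, Rational(1, 2)) ≈ 90.322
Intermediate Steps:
L = -64
Function('Z')(A, h) = Add(-64, Mul(-40, h)) (Function('Z')(A, h) = Add(Mul(Mul(-2, 20), h), -64) = Add(Mul(-40, h), -64) = Add(-64, Mul(-40, h)))
Function('r')(s) = Mul(2, s)
Pow(Add(Add(4412, Mul(-1, Function('Z')(Mul(-6, Add(3, 2)), 86))), Function('r')(121)), Rational(1, 2)) = Pow(Add(Add(4412, Mul(-1, Add(-64, Mul(-40, 86)))), Mul(2, 121)), Rational(1, 2)) = Pow(Add(Add(4412, Mul(-1, Add(-64, -3440))), 242), Rational(1, 2)) = Pow(Add(Add(4412, Mul(-1, -3504)), 242), Rational(1, 2)) = Pow(Add(Add(4412, 3504), 242), Rational(1, 2)) = Pow(Add(7916, 242), Rational(1, 2)) = Pow(8158, Rational(1, 2))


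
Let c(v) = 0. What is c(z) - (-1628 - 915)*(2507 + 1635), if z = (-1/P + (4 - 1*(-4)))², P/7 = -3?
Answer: 10533106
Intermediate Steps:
P = -21 (P = 7*(-3) = -21)
z = 28561/441 (z = (-1/(-21) + (4 - 1*(-4)))² = (-1*(-1/21) + (4 + 4))² = (1/21 + 8)² = (169/21)² = 28561/441 ≈ 64.764)
c(z) - (-1628 - 915)*(2507 + 1635) = 0 - (-1628 - 915)*(2507 + 1635) = 0 - (-2543)*4142 = 0 - 1*(-10533106) = 0 + 10533106 = 10533106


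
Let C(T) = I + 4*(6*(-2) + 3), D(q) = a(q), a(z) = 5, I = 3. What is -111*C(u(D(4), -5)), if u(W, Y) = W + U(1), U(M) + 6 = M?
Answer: 3663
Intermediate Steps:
D(q) = 5
U(M) = -6 + M
u(W, Y) = -5 + W (u(W, Y) = W + (-6 + 1) = W - 5 = -5 + W)
C(T) = -33 (C(T) = 3 + 4*(6*(-2) + 3) = 3 + 4*(-12 + 3) = 3 + 4*(-9) = 3 - 36 = -33)
-111*C(u(D(4), -5)) = -111*(-33) = 3663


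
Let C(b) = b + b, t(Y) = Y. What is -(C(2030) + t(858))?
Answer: -4918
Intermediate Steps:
C(b) = 2*b
-(C(2030) + t(858)) = -(2*2030 + 858) = -(4060 + 858) = -1*4918 = -4918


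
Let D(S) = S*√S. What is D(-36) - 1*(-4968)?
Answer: 4968 - 216*I ≈ 4968.0 - 216.0*I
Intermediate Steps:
D(S) = S^(3/2)
D(-36) - 1*(-4968) = (-36)^(3/2) - 1*(-4968) = -216*I + 4968 = 4968 - 216*I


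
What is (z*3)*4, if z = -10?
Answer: -120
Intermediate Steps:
(z*3)*4 = -10*3*4 = -30*4 = -120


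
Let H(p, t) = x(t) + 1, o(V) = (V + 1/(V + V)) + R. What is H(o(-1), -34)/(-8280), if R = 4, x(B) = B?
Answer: 11/2760 ≈ 0.0039855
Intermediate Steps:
o(V) = 4 + V + 1/(2*V) (o(V) = (V + 1/(V + V)) + 4 = (V + 1/(2*V)) + 4 = 4 + V + 1/(2*V))
H(p, t) = 1 + t (H(p, t) = t + 1 = 1 + t)
H(o(-1), -34)/(-8280) = (1 - 34)/(-8280) = -33*(-1/8280) = 11/2760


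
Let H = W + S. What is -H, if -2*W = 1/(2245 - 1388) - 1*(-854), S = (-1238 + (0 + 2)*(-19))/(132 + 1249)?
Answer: 1012911963/2367034 ≈ 427.92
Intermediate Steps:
S = -1276/1381 (S = (-1238 + 2*(-19))/1381 = (-1238 - 38)*(1/1381) = -1276*1/1381 = -1276/1381 ≈ -0.92397)
W = -731879/1714 (W = -(1/(2245 - 1388) - 1*(-854))/2 = -(1/857 + 854)/2 = -1/2*731879/857 = -731879/1714 ≈ -427.00)
H = -1012911963/2367034 (H = -731879/1714 - 1276/1381 = -1012911963/2367034 ≈ -427.92)
-H = -1*(-1012911963/2367034) = 1012911963/2367034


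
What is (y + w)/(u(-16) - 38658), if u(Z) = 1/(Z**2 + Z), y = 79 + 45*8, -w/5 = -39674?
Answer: -47714160/9277919 ≈ -5.1428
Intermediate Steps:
w = 198370 (w = -5*(-39674) = 198370)
y = 439 (y = 79 + 360 = 439)
u(Z) = 1/(Z + Z**2)
(y + w)/(u(-16) - 38658) = (439 + 198370)/(1/((-16)*(1 - 16)) - 38658) = 198809/(-1/16/(-15) - 38658) = 198809/(-1/16*(-1/15) - 38658) = 198809/(1/240 - 38658) = 198809/(-9277919/240) = 198809*(-240/9277919) = -47714160/9277919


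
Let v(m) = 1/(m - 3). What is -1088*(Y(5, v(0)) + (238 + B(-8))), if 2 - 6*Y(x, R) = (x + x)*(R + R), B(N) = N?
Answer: -2266304/9 ≈ -2.5181e+5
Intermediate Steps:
v(m) = 1/(-3 + m)
Y(x, R) = ⅓ - 2*R*x/3 (Y(x, R) = ⅓ - (x + x)*(R + R)/6 = ⅓ - 2*x*2*R/6 = ⅓ - 2*R*x/3)
-1088*(Y(5, v(0)) + (238 + B(-8))) = -1088*((⅓ - ⅔*5/(-3 + 0)) + (238 - 8)) = -1088*((⅓ - ⅔*5/(-3)) + 230) = -1088*((⅓ - ⅔*(-⅓)*5) + 230) = -1088*((⅓ + 10/9) + 230) = -1088*(13/9 + 230) = -1088*2083/9 = -2266304/9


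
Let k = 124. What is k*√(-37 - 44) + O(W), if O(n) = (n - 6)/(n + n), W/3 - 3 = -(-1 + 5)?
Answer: 3/2 + 1116*I ≈ 1.5 + 1116.0*I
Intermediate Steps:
W = -3 (W = 9 + 3*(-(-1 + 5)) = 9 + 3*(-1*4) = 9 + 3*(-4) = 9 - 12 = -3)
O(n) = (-6 + n)/(2*n) (O(n) = (-6 + n)/((2*n)) = (-6 + n)*(1/(2*n)) = (-6 + n)/(2*n))
k*√(-37 - 44) + O(W) = 124*√(-37 - 44) + (½)*(-6 - 3)/(-3) = 124*√(-81) + (½)*(-⅓)*(-9) = 124*(9*I) + 3/2 = 1116*I + 3/2 = 3/2 + 1116*I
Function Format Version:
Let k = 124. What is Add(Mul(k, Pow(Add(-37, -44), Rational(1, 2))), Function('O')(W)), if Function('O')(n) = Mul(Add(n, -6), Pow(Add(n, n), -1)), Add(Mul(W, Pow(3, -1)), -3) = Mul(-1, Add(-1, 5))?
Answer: Add(Rational(3, 2), Mul(1116, I)) ≈ Add(1.5000, Mul(1116.0, I))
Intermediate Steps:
W = -3 (W = Add(9, Mul(3, Mul(-1, Add(-1, 5)))) = Add(9, Mul(3, Mul(-1, 4))) = Add(9, Mul(3, -4)) = Add(9, -12) = -3)
Function('O')(n) = Mul(Rational(1, 2), Pow(n, -1), Add(-6, n)) (Function('O')(n) = Mul(Add(-6, n), Pow(Mul(2, n), -1)) = Mul(Add(-6, n), Mul(Rational(1, 2), Pow(n, -1))) = Mul(Rational(1, 2), Pow(n, -1), Add(-6, n)))
Add(Mul(k, Pow(Add(-37, -44), Rational(1, 2))), Function('O')(W)) = Add(Mul(124, Pow(Add(-37, -44), Rational(1, 2))), Mul(Rational(1, 2), Pow(-3, -1), Add(-6, -3))) = Add(Mul(124, Pow(-81, Rational(1, 2))), Mul(Rational(1, 2), Rational(-1, 3), -9)) = Add(Mul(124, Mul(9, I)), Rational(3, 2)) = Add(Mul(1116, I), Rational(3, 2)) = Add(Rational(3, 2), Mul(1116, I))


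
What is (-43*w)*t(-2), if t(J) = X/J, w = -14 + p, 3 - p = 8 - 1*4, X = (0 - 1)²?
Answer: -645/2 ≈ -322.50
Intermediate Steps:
X = 1 (X = (-1)² = 1)
p = -1 (p = 3 - (8 - 1*4) = 3 - (8 - 4) = 3 - 1*4 = 3 - 4 = -1)
w = -15 (w = -14 - 1 = -15)
t(J) = 1/J
(-43*w)*t(-2) = -43*(-15)/(-2) = 645*(-½) = -645/2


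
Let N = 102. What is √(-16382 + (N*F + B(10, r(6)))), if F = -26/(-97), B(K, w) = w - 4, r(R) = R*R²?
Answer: 3*I*√16876254/97 ≈ 127.05*I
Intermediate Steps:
r(R) = R³
B(K, w) = -4 + w
F = 26/97 (F = -26*(-1/97) = 26/97 ≈ 0.26804)
√(-16382 + (N*F + B(10, r(6)))) = √(-16382 + (102*(26/97) + (-4 + 6³))) = √(-16382 + (2652/97 + (-4 + 216))) = √(-16382 + (2652/97 + 212)) = √(-16382 + 23216/97) = √(-1565838/97) = 3*I*√16876254/97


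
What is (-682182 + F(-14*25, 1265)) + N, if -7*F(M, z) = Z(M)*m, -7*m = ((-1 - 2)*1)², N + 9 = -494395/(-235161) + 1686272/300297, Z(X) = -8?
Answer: -786852130278967628/1153429666011 ≈ -6.8219e+5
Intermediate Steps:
N = -30184180082/23539380939 (N = -9 + (-494395/(-235161) + 1686272/300297) = -9 + (-494395*(-1/235161) + 1686272*(1/300297)) = -9 + (494395/235161 + 1686272/300297) = -9 + 181670248369/23539380939 = -30184180082/23539380939 ≈ -1.2823)
m = -9/7 (m = -(-1 - 2)²/7 = -(-3*1)²/7 = -⅐*(-3)² = -⅐*9 = -9/7 ≈ -1.2857)
F(M, z) = -72/49 (F(M, z) = -(-8)*(-9)/(7*7) = -⅐*72/7 = -72/49)
(-682182 + F(-14*25, 1265)) + N = (-682182 - 72/49) - 30184180082/23539380939 = -33426990/49 - 30184180082/23539380939 = -786852130278967628/1153429666011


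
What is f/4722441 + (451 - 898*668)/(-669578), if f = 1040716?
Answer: 3527533064981/3162042599898 ≈ 1.1156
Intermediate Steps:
f/4722441 + (451 - 898*668)/(-669578) = 1040716/4722441 + (451 - 898*668)/(-669578) = 1040716*(1/4722441) + (451 - 599864)*(-1/669578) = 1040716/4722441 - 599413*(-1/669578) = 1040716/4722441 + 599413/669578 = 3527533064981/3162042599898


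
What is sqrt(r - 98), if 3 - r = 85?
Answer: 6*I*sqrt(5) ≈ 13.416*I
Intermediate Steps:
r = -82 (r = 3 - 1*85 = 3 - 85 = -82)
sqrt(r - 98) = sqrt(-82 - 98) = sqrt(-180) = 6*I*sqrt(5)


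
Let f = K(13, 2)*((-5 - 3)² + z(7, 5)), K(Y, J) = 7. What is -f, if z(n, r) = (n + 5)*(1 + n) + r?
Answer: -1155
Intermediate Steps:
z(n, r) = r + (1 + n)*(5 + n) (z(n, r) = (5 + n)*(1 + n) + r = (1 + n)*(5 + n) + r = r + (1 + n)*(5 + n))
f = 1155 (f = 7*((-5 - 3)² + (5 + 5 + 7² + 6*7)) = 7*((-8)² + (5 + 5 + 49 + 42)) = 7*(64 + 101) = 7*165 = 1155)
-f = -1*1155 = -1155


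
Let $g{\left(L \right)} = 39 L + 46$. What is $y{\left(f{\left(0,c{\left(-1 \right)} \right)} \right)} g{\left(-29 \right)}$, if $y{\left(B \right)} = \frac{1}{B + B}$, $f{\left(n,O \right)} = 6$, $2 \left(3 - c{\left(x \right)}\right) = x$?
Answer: $- \frac{1085}{12} \approx -90.417$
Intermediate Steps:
$c{\left(x \right)} = 3 - \frac{x}{2}$
$g{\left(L \right)} = 46 + 39 L$
$y{\left(B \right)} = \frac{1}{2 B}$
$y{\left(f{\left(0,c{\left(-1 \right)} \right)} \right)} g{\left(-29 \right)} = \frac{1}{2 \cdot 6} \left(46 + 39 \left(-29\right)\right) = \frac{1}{2} \cdot \frac{1}{6} \left(46 - 1131\right) = \frac{1}{12} \left(-1085\right) = - \frac{1085}{12}$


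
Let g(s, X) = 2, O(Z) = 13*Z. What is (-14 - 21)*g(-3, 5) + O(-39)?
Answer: -577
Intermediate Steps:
(-14 - 21)*g(-3, 5) + O(-39) = (-14 - 21)*2 + 13*(-39) = -35*2 - 507 = -70 - 507 = -577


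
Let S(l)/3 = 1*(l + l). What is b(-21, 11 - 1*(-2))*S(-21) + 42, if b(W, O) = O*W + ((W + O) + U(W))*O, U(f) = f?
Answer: 81942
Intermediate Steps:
S(l) = 6*l (S(l) = 3*(1*(l + l)) = 3*(1*(2*l)) = 3*(2*l) = 6*l)
b(W, O) = O*W + O*(O + 2*W) (b(W, O) = O*W + ((W + O) + W)*O = O*W + ((O + W) + W)*O = O*W + (O + 2*W)*O = O*W + O*(O + 2*W))
b(-21, 11 - 1*(-2))*S(-21) + 42 = ((11 - 1*(-2))*((11 - 1*(-2)) + 3*(-21)))*(6*(-21)) + 42 = ((11 + 2)*((11 + 2) - 63))*(-126) + 42 = (13*(13 - 63))*(-126) + 42 = (13*(-50))*(-126) + 42 = -650*(-126) + 42 = 81900 + 42 = 81942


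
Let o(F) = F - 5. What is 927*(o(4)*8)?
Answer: -7416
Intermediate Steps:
o(F) = -5 + F
927*(o(4)*8) = 927*((-5 + 4)*8) = 927*(-1*8) = 927*(-8) = -7416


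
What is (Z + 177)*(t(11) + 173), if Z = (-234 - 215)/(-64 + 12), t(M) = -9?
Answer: 395773/13 ≈ 30444.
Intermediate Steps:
Z = 449/52 (Z = -449/(-52) = -449*(-1/52) = 449/52 ≈ 8.6346)
(Z + 177)*(t(11) + 173) = (449/52 + 177)*(-9 + 173) = (9653/52)*164 = 395773/13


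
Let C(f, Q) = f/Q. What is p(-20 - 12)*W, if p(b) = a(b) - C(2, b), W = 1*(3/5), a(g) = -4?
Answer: -189/80 ≈ -2.3625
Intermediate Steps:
W = ⅗ (W = 1*(3*(⅕)) = 1*(⅗) = ⅗ ≈ 0.60000)
p(b) = -4 - 2/b
p(-20 - 12)*W = (-4 - 2/(-20 - 12))*(⅗) = (-4 - 2/(-32))*(⅗) = (-4 - 2*(-1/32))*(⅗) = (-4 + 1/16)*(⅗) = -63/16*⅗ = -189/80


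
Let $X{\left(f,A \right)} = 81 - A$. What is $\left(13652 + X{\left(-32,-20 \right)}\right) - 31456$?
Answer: $-17703$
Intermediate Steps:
$\left(13652 + X{\left(-32,-20 \right)}\right) - 31456 = \left(13652 + \left(81 - -20\right)\right) - 31456 = \left(13652 + \left(81 + 20\right)\right) - 31456 = \left(13652 + 101\right) - 31456 = 13753 - 31456 = -17703$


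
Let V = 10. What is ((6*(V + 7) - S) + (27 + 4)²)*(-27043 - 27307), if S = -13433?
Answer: -787857600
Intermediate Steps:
((6*(V + 7) - S) + (27 + 4)²)*(-27043 - 27307) = ((6*(10 + 7) - 1*(-13433)) + (27 + 4)²)*(-27043 - 27307) = ((6*17 + 13433) + 31²)*(-54350) = ((102 + 13433) + 961)*(-54350) = (13535 + 961)*(-54350) = 14496*(-54350) = -787857600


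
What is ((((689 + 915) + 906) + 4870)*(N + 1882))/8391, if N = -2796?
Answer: -2248440/2797 ≈ -803.88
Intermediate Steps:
((((689 + 915) + 906) + 4870)*(N + 1882))/8391 = ((((689 + 915) + 906) + 4870)*(-2796 + 1882))/8391 = (((1604 + 906) + 4870)*(-914))*(1/8391) = ((2510 + 4870)*(-914))*(1/8391) = (7380*(-914))*(1/8391) = -6745320*1/8391 = -2248440/2797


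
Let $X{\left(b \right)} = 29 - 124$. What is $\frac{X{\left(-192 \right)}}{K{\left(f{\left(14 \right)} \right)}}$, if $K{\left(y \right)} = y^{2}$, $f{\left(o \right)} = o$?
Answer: $- \frac{95}{196} \approx -0.48469$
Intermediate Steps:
$X{\left(b \right)} = -95$
$\frac{X{\left(-192 \right)}}{K{\left(f{\left(14 \right)} \right)}} = - \frac{95}{14^{2}} = - \frac{95}{196}$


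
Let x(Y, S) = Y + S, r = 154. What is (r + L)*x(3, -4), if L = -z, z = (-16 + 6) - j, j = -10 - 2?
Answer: -152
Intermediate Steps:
j = -12
x(Y, S) = S + Y
z = 2 (z = (-16 + 6) - 1*(-12) = -10 + 12 = 2)
L = -2 (L = -1*2 = -2)
(r + L)*x(3, -4) = (154 - 2)*(-4 + 3) = 152*(-1) = -152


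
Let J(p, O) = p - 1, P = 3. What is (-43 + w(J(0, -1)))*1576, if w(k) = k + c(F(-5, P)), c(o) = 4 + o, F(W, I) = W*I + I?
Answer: -81952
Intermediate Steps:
F(W, I) = I + I*W (F(W, I) = I*W + I = I + I*W)
J(p, O) = -1 + p
w(k) = -8 + k (w(k) = k + (4 + 3*(1 - 5)) = k + (4 + 3*(-4)) = k + (4 - 12) = k - 8 = -8 + k)
(-43 + w(J(0, -1)))*1576 = (-43 + (-8 + (-1 + 0)))*1576 = (-43 + (-8 - 1))*1576 = (-43 - 9)*1576 = -52*1576 = -81952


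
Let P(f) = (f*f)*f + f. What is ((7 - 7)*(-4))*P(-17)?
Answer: 0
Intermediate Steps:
P(f) = f + f**3 (P(f) = f**2*f + f = f**3 + f = f + f**3)
((7 - 7)*(-4))*P(-17) = ((7 - 7)*(-4))*(-17 + (-17)**3) = (0*(-4))*(-17 - 4913) = 0*(-4930) = 0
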